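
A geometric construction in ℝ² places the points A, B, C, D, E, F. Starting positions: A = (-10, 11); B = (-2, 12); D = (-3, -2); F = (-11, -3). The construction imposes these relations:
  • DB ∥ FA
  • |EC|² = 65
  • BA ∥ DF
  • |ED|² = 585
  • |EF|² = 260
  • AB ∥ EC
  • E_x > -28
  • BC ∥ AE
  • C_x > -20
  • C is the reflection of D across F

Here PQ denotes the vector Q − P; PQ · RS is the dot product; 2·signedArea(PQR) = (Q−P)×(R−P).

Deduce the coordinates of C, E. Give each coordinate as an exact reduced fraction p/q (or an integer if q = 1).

1. C_x = -19  [C is the reflection of D across F]
2. C_y = -4  [C is the reflection of D across F]
   → C = (-19, -4)
3. E_x = -27  [AB ∥ EC ∩ BC ∥ AE]
4. E_y = -5  [AB ∥ EC ∩ BC ∥ AE]
   → E = (-27, -5)

C = (-19, -4)
E = (-27, -5)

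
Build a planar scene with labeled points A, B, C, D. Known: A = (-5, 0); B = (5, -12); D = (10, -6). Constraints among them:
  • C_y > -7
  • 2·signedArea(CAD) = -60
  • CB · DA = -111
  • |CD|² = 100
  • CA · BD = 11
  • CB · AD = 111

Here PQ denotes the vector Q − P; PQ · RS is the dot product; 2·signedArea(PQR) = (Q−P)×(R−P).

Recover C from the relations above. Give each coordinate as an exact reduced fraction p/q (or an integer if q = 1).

C = (0, -6)

1. C_x = 0  [CA · BD = 11 ∩ CB · DA = -111]
2. C_y = -6  [CA · BD = 11 ∩ CB · DA = -111]
   → C = (0, -6)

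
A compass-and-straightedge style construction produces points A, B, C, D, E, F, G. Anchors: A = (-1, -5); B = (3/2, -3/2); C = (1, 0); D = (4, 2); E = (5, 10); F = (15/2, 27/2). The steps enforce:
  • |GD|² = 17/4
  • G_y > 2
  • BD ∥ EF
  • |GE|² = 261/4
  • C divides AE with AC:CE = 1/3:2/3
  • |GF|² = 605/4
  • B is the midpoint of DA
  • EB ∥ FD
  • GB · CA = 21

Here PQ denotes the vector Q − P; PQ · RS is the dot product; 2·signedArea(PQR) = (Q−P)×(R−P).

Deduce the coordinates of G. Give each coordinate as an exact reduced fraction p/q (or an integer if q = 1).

1. G_x = 2  [line 2·x + 5·y + -33/2 = 0 ∩ |GD|² = 17/4]
2. G_y = 5/2  [line 2·x + 5·y + -33/2 = 0 ∩ |GD|² = 17/4]
   → G = (2, 5/2)

G = (2, 5/2)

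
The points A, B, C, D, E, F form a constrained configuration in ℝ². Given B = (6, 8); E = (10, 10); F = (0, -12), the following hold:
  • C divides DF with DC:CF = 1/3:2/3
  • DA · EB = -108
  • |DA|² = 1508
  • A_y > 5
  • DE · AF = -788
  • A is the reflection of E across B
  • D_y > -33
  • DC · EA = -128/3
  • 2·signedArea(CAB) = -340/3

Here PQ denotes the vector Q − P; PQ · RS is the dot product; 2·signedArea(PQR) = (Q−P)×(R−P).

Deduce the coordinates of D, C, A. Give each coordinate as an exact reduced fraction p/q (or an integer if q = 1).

A = (2, 6)
C = (-4, -76/3)
D = (-6, -32)

1. A_x = 2  [A is the reflection of E across B]
2. A_y = 6  [A is the reflection of E across B]
   → A = (2, 6)
3. D_x = -6  [DE · AF = -788 ∩ DA · EB = -108]
4. D_y = -32  [DE · AF = -788 ∩ DA · EB = -108]
   → D = (-6, -32)
5. C_x = -4  [DC · EA = -128/3 ∩ C divides DF with DC:CF = 1/3:2/3]
6. C_y = -76/3  [DC · EA = -128/3 ∩ C divides DF with DC:CF = 1/3:2/3]
   → C = (-4, -76/3)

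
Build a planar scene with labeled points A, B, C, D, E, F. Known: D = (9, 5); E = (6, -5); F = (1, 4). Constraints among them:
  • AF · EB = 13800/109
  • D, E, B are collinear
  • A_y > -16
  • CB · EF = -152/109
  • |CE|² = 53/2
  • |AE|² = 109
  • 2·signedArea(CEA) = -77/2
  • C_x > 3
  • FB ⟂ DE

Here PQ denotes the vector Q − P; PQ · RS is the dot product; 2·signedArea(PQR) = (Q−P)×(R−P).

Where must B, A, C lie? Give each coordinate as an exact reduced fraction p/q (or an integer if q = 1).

A = (3, -15)
B = (879/109, 205/109)
C = (7/2, -1/2)

1. B_x = 879/109  [D, E, B are collinear ∩ FB ⟂ DE]
2. B_y = 205/109  [D, E, B are collinear ∩ FB ⟂ DE]
   → B = (879/109, 205/109)
3. A_x = 3  [line -225/109·x + -750/109·y + -10575/109 = 0 ∩ |AE|² = 109]
4. A_y = -15  [line -225/109·x + -750/109·y + -10575/109 = 0 ∩ |AE|² = 109]
   → A = (3, -15)
5. C_x = 7/2  [CB · EF = -152/109 ∩ 2·signedArea(CEA) = -77/2]
6. C_y = -1/2  [CB · EF = -152/109 ∩ 2·signedArea(CEA) = -77/2]
   → C = (7/2, -1/2)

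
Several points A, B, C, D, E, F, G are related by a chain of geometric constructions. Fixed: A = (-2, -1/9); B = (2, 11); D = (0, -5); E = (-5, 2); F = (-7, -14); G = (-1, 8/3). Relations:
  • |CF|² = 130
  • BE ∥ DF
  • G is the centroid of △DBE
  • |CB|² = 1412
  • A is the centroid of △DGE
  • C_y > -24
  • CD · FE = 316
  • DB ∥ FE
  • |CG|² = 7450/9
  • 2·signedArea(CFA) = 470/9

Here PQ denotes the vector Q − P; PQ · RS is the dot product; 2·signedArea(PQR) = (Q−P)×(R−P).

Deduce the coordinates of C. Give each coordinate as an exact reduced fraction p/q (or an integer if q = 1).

C = (-14, -23)

1. C_x = -14  [2·signedArea(CFA) = 470/9 ∩ CD · FE = 316]
2. C_y = -23  [2·signedArea(CFA) = 470/9 ∩ CD · FE = 316]
   → C = (-14, -23)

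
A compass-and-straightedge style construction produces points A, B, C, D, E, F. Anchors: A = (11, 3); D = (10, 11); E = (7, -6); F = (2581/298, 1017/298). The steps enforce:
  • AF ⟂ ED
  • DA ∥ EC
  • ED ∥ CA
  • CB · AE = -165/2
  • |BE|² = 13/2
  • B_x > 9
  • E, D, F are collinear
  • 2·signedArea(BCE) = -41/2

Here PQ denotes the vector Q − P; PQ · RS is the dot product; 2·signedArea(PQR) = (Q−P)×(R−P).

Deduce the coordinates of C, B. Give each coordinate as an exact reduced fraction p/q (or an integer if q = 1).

B = (19/2, -11/2)
C = (8, -14)

1. C_x = 8  [ED ∥ CA ∩ DA ∥ EC]
2. C_y = -14  [ED ∥ CA ∩ DA ∥ EC]
   → C = (8, -14)
3. B_x = 19/2  [2·signedArea(BCE) = -41/2 ∩ CB · AE = -165/2]
4. B_y = -11/2  [2·signedArea(BCE) = -41/2 ∩ CB · AE = -165/2]
   → B = (19/2, -11/2)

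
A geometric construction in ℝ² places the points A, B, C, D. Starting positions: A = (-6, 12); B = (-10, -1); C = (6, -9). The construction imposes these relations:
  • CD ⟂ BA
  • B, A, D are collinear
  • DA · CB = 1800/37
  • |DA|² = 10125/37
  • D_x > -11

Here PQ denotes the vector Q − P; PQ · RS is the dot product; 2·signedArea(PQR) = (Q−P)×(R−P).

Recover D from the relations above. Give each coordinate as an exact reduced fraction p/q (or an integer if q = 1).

1. D_x = -402/37  [B, A, D are collinear ∩ CD ⟂ BA]
2. D_y = -141/37  [B, A, D are collinear ∩ CD ⟂ BA]
   → D = (-402/37, -141/37)

D = (-402/37, -141/37)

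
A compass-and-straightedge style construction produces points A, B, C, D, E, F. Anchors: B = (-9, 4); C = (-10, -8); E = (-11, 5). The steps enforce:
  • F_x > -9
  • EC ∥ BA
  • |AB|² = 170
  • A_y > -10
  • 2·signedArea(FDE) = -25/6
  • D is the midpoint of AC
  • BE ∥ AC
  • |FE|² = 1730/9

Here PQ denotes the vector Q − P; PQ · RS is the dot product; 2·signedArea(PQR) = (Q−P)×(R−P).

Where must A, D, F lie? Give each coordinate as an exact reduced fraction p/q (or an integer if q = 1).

1. A_x = -8  [BE ∥ AC ∩ EC ∥ BA]
2. A_y = -9  [BE ∥ AC ∩ EC ∥ BA]
   → A = (-8, -9)
3. D_x = -9  [D is the midpoint of AC]
4. D_y = -17/2  [D is the midpoint of AC]
   → D = (-9, -17/2)
5. F_x = -26/3  [line -27/2·x + -2·y + -403/3 = 0 ∩ |FE|² = 1730/9]
6. F_y = -26/3  [line -27/2·x + -2·y + -403/3 = 0 ∩ |FE|² = 1730/9]
   → F = (-26/3, -26/3)

A = (-8, -9)
D = (-9, -17/2)
F = (-26/3, -26/3)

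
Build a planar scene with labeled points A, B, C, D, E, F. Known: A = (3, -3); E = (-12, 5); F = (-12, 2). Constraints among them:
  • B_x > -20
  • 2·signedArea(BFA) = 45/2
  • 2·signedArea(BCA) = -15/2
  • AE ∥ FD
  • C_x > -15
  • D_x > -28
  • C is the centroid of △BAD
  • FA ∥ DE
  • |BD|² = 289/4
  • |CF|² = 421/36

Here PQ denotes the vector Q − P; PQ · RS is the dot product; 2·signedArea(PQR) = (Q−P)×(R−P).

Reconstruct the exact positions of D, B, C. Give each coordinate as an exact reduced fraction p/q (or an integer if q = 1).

B = (-39/2, 6)
C = (-29/2, 13/3)
D = (-27, 10)

1. D_x = -27  [FA ∥ DE ∩ AE ∥ FD]
2. D_y = 10  [FA ∥ DE ∩ AE ∥ FD]
   → D = (-27, 10)
3. B_x = -39/2  [line 5·x + 15·y + 15/2 = 0 ∩ |BD|² = 289/4]
4. B_y = 6  [line 5·x + 15·y + 15/2 = 0 ∩ |BD|² = 289/4]
   → B = (-39/2, 6)
5. C_x = -29/2  [2·signedArea(BCA) = -15/2 ∩ C is the centroid of △BAD]
6. C_y = 13/3  [2·signedArea(BCA) = -15/2 ∩ C is the centroid of △BAD]
   → C = (-29/2, 13/3)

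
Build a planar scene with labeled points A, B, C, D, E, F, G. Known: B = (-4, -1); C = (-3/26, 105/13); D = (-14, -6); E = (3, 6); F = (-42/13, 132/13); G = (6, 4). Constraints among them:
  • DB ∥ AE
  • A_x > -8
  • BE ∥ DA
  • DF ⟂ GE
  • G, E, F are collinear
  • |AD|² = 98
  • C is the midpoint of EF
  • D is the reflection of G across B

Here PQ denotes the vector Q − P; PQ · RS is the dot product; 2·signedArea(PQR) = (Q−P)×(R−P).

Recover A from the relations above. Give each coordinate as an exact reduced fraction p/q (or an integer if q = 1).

A = (-7, 1)

1. A_x = -7  [DB ∥ AE ∩ BE ∥ DA]
2. A_y = 1  [DB ∥ AE ∩ BE ∥ DA]
   → A = (-7, 1)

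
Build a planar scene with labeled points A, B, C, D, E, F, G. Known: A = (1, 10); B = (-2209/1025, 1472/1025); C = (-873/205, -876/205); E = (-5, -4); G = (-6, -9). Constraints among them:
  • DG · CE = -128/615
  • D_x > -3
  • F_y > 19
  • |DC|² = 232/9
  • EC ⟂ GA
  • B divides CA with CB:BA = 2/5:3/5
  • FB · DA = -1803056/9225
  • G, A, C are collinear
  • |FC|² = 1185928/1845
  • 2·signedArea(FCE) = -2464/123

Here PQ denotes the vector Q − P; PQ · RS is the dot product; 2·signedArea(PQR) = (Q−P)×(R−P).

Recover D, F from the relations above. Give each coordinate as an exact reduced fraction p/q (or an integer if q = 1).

D = (-1693/615, 118/205)
F = (2923/615, 3982/205)

1. D_x = -1693/615  [line 152/205·x + -56/205·y + 1352/615 = 0 ∩ |DC|² = 232/9]
2. D_y = 118/205  [line 152/205·x + -56/205·y + 1352/615 = 0 ∩ |DC|² = 232/9]
   → D = (-1693/615, 118/205)
3. F_x = 2923/615  [2·signedArea(FCE) = -2464/123 ∩ FB · DA = -1803056/9225]
4. F_y = 3982/205  [2·signedArea(FCE) = -2464/123 ∩ FB · DA = -1803056/9225]
   → F = (2923/615, 3982/205)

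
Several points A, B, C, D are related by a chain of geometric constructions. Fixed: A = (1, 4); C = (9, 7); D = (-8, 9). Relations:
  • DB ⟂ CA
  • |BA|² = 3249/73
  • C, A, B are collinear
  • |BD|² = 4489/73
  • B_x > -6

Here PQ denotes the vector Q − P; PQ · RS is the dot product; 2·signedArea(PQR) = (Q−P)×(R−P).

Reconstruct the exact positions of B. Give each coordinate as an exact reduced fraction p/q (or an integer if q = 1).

1. B_x = -383/73  [C, A, B are collinear ∩ DB ⟂ CA]
2. B_y = 121/73  [C, A, B are collinear ∩ DB ⟂ CA]
   → B = (-383/73, 121/73)

B = (-383/73, 121/73)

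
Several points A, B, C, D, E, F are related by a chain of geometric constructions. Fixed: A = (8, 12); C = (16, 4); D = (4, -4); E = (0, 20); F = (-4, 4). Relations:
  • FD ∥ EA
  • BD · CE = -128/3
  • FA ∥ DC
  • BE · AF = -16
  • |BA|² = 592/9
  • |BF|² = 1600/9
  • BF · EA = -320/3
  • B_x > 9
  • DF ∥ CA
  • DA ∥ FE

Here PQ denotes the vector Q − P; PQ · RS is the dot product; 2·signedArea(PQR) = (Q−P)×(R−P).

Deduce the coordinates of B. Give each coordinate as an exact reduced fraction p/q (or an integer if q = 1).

1. B_x = 28/3  [BD · CE = -128/3 ∩ BE · AF = -16]
2. B_y = 4  [BD · CE = -128/3 ∩ BE · AF = -16]
   → B = (28/3, 4)

B = (28/3, 4)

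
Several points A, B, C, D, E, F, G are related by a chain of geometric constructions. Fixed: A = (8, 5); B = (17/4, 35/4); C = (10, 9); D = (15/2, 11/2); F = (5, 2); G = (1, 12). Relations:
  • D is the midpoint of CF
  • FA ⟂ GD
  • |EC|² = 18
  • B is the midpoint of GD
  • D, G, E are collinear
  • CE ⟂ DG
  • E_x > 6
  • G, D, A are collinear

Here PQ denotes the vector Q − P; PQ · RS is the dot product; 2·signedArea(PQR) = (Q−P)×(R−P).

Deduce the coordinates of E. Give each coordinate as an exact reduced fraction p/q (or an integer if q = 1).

E = (7, 6)

1. E_x = 7  [D, G, E are collinear ∩ CE ⟂ DG]
2. E_y = 6  [D, G, E are collinear ∩ CE ⟂ DG]
   → E = (7, 6)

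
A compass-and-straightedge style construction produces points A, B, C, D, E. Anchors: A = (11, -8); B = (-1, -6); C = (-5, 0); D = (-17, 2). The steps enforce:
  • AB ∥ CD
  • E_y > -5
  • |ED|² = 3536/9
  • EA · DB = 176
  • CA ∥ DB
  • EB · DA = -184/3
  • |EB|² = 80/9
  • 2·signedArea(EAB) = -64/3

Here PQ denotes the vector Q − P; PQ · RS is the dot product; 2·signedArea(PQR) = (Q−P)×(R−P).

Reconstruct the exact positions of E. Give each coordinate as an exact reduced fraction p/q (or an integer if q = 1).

1. E_x = 5/3  [EB · DA = -184/3 ∩ EA · DB = 176]
2. E_y = -14/3  [EB · DA = -184/3 ∩ EA · DB = 176]
   → E = (5/3, -14/3)

E = (5/3, -14/3)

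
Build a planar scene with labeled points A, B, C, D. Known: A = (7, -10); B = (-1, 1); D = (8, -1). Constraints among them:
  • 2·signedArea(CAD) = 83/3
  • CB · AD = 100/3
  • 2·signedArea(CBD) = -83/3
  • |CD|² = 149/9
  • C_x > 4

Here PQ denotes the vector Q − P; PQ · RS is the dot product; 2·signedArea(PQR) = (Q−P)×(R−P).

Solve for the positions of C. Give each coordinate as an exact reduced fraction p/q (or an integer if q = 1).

C = (14/3, -10/3)

1. C_x = 14/3  [2·signedArea(CAD) = 83/3 ∩ 2·signedArea(CBD) = -83/3]
2. C_y = -10/3  [2·signedArea(CAD) = 83/3 ∩ 2·signedArea(CBD) = -83/3]
   → C = (14/3, -10/3)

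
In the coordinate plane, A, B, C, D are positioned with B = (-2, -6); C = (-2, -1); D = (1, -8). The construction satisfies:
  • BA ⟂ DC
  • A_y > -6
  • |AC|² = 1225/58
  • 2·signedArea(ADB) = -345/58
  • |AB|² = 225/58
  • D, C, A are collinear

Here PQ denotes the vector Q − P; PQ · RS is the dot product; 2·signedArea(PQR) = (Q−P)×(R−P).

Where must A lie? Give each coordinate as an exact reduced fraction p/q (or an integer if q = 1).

A = (-11/58, -303/58)

1. A_x = -11/58  [D, C, A are collinear ∩ BA ⟂ DC]
2. A_y = -303/58  [D, C, A are collinear ∩ BA ⟂ DC]
   → A = (-11/58, -303/58)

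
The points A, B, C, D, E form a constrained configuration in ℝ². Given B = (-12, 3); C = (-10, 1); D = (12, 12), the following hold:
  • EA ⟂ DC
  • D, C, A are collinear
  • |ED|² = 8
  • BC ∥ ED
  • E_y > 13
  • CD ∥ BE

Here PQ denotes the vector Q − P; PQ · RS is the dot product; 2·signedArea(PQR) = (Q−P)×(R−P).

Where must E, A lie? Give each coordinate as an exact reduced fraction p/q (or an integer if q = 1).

1. E_x = 10  [BC ∥ ED ∩ CD ∥ BE]
2. E_y = 14  [BC ∥ ED ∩ CD ∥ BE]
   → E = (10, 14)
3. A_x = 56/5  [D, C, A are collinear ∩ EA ⟂ DC]
4. A_y = 58/5  [D, C, A are collinear ∩ EA ⟂ DC]
   → A = (56/5, 58/5)

A = (56/5, 58/5)
E = (10, 14)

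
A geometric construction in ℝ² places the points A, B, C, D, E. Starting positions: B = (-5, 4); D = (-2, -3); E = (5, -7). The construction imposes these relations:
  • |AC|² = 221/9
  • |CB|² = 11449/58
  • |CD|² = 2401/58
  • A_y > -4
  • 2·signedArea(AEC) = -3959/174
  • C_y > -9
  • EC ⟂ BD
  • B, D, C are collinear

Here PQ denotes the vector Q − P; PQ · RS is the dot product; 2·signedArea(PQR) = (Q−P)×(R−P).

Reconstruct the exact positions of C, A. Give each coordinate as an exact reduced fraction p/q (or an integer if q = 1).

1. C_x = 31/58  [B, D, C are collinear ∩ EC ⟂ BD]
2. C_y = -517/58  [B, D, C are collinear ∩ EC ⟂ BD]
   → C = (31/58, -517/58)
3. A_x = 31/174  [line 111/58·x + -259/58·y + -3145/174 = 0 ∩ |AC|² = 221/9]
4. A_y = -691/174  [line 111/58·x + -259/58·y + -3145/174 = 0 ∩ |AC|² = 221/9]
   → A = (31/174, -691/174)

A = (31/174, -691/174)
C = (31/58, -517/58)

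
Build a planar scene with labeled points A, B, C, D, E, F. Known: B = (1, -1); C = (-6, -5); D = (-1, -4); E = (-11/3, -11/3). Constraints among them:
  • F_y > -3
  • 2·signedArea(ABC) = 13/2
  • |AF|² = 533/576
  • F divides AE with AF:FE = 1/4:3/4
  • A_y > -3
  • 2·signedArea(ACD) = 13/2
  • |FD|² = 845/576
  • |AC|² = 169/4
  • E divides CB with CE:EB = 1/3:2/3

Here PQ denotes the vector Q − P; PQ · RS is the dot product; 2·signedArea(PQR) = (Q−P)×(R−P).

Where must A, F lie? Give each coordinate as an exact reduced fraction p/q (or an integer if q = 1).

1. A_x = 0  [2·signedArea(ACD) = 13/2 ∩ 2·signedArea(ABC) = 13/2]
2. A_y = -5/2  [2·signedArea(ACD) = 13/2 ∩ 2·signedArea(ABC) = 13/2]
   → A = (0, -5/2)
3. F_x = -11/12  [F divides AE with AF:FE = 1/4:3/4]
4. F_y = -67/24  [F divides AE with AF:FE = 1/4:3/4]
   → F = (-11/12, -67/24)

A = (0, -5/2)
F = (-11/12, -67/24)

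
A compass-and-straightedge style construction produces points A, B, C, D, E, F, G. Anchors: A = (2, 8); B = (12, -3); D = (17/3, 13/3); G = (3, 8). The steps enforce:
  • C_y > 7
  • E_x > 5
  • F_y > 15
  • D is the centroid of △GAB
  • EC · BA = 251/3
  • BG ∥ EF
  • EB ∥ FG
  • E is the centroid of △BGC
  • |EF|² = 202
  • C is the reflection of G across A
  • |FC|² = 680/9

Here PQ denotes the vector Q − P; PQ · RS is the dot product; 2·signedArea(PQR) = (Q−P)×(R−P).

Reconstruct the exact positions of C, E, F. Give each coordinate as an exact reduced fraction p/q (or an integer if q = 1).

C = (1, 8)
E = (16/3, 13/3)
F = (-11/3, 46/3)

1. C_x = 1  [C is the reflection of G across A]
2. C_y = 8  [C is the reflection of G across A]
   → C = (1, 8)
3. E_x = 16/3  [E is the centroid of △BGC]
4. E_y = 13/3  [E is the centroid of △BGC]
   → E = (16/3, 13/3)
5. F_x = -11/3  [EB ∥ FG ∩ BG ∥ EF]
6. F_y = 46/3  [EB ∥ FG ∩ BG ∥ EF]
   → F = (-11/3, 46/3)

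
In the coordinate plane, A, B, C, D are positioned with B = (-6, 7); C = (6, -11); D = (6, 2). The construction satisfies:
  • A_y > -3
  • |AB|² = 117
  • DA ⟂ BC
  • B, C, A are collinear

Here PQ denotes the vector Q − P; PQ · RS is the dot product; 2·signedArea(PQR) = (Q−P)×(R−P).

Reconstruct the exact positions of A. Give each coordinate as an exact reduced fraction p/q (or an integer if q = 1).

1. A_x = 0  [B, C, A are collinear ∩ DA ⟂ BC]
2. A_y = -2  [B, C, A are collinear ∩ DA ⟂ BC]
   → A = (0, -2)

A = (0, -2)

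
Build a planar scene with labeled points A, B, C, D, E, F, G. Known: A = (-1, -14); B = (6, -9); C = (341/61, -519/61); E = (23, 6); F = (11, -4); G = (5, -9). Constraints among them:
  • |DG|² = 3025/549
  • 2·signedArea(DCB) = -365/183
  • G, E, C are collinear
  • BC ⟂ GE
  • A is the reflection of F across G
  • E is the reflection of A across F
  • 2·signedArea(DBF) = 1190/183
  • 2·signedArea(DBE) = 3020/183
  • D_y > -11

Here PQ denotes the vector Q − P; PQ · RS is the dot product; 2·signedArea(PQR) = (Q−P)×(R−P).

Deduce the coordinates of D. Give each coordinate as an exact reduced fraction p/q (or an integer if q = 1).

1. D_x = 195/61  [2·signedArea(DBF) = 1190/183 ∩ 2·signedArea(DBE) = 3020/183]
2. D_y = -1922/183  [2·signedArea(DBF) = 1190/183 ∩ 2·signedArea(DBE) = 3020/183]
   → D = (195/61, -1922/183)

D = (195/61, -1922/183)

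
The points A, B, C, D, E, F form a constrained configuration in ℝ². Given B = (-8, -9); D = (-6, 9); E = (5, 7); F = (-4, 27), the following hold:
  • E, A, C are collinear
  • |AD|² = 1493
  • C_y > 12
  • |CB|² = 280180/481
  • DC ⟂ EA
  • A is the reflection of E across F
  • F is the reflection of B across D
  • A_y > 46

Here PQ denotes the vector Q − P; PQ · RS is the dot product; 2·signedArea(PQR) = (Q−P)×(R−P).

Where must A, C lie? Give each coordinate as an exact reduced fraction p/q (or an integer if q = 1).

A = (-13, 47)
C = (1154/481, 6147/481)

1. A_x = -13  [A is the reflection of E across F]
2. A_y = 47  [A is the reflection of E across F]
   → A = (-13, 47)
3. C_x = 1154/481  [E, A, C are collinear ∩ DC ⟂ EA]
4. C_y = 6147/481  [E, A, C are collinear ∩ DC ⟂ EA]
   → C = (1154/481, 6147/481)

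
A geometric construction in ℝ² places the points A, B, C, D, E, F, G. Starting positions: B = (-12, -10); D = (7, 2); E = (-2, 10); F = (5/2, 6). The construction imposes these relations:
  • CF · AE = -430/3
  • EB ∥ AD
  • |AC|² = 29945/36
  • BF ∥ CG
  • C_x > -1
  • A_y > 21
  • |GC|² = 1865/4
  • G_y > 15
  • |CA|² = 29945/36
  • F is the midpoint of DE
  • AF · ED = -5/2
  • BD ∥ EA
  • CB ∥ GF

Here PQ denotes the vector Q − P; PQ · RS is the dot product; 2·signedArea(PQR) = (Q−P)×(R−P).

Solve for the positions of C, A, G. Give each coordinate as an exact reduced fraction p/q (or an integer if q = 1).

1. A_x = 17  [EB ∥ AD ∩ BD ∥ EA]
2. A_y = 22  [EB ∥ AD ∩ BD ∥ EA]
   → A = (17, 22)
3. C_x = -5/6  [line 19·x + 12·y + 143/6 = 0 ∩ |CA|² = 29945/36]
4. C_y = -2/3  [line 19·x + 12·y + 143/6 = 0 ∩ |CA|² = 29945/36]
   → C = (-5/6, -2/3)
5. G_x = 41/3  [CB ∥ GF ∩ BF ∥ CG]
6. G_y = 46/3  [CB ∥ GF ∩ BF ∥ CG]
   → G = (41/3, 46/3)

A = (17, 22)
C = (-5/6, -2/3)
G = (41/3, 46/3)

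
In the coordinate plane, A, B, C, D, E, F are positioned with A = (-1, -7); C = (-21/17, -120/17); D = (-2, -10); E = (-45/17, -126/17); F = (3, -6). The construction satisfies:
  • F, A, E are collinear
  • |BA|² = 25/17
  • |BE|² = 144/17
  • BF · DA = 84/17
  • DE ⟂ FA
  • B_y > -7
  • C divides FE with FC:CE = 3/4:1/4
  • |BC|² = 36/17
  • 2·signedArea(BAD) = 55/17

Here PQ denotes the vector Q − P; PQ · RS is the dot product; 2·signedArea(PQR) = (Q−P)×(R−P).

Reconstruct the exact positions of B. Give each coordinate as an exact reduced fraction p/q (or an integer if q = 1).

1. B_x = 3/17  [BF · DA = 84/17 ∩ 2·signedArea(BAD) = 55/17]
2. B_y = -114/17  [BF · DA = 84/17 ∩ 2·signedArea(BAD) = 55/17]
   → B = (3/17, -114/17)

B = (3/17, -114/17)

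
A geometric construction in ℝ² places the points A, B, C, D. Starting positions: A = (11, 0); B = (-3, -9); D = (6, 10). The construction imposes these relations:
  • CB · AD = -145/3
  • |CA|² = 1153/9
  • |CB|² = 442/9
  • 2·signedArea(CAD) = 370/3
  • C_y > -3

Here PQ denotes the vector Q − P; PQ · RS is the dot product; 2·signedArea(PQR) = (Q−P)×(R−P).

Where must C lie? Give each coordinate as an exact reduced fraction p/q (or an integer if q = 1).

C = (0, -8/3)

1. C_x = 0  [CB · AD = -145/3 ∩ 2·signedArea(CAD) = 370/3]
2. C_y = -8/3  [CB · AD = -145/3 ∩ 2·signedArea(CAD) = 370/3]
   → C = (0, -8/3)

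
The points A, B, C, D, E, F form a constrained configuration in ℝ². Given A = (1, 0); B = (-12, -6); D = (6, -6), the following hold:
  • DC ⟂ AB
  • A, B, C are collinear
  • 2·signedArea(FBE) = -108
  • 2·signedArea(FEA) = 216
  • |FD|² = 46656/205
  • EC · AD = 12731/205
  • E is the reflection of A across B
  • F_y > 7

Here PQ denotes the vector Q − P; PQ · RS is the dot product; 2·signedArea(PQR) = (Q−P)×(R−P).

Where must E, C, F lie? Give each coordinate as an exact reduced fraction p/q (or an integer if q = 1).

C = (582/205, 174/205)
E = (-25, -12)
F = (-66/205, 1578/205)

1. E_x = -25  [E is the reflection of A across B]
2. E_y = -12  [E is the reflection of A across B]
   → E = (-25, -12)
3. C_x = 582/205  [A, B, C are collinear ∩ DC ⟂ AB]
4. C_y = 174/205  [A, B, C are collinear ∩ DC ⟂ AB]
   → C = (582/205, 174/205)
5. F_x = -66/205  [line 6·x + -13·y + 102 = 0 ∩ |FD|² = 46656/205]
6. F_y = 1578/205  [line 6·x + -13·y + 102 = 0 ∩ |FD|² = 46656/205]
   → F = (-66/205, 1578/205)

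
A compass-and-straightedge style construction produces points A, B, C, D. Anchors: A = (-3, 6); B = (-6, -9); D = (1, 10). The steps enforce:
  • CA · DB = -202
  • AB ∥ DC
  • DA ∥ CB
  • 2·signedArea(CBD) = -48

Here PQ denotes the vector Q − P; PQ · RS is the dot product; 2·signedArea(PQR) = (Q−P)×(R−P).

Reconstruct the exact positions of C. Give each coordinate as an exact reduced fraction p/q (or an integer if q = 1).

1. C_x = -2  [DA ∥ CB ∩ AB ∥ DC]
2. C_y = -5  [DA ∥ CB ∩ AB ∥ DC]
   → C = (-2, -5)

C = (-2, -5)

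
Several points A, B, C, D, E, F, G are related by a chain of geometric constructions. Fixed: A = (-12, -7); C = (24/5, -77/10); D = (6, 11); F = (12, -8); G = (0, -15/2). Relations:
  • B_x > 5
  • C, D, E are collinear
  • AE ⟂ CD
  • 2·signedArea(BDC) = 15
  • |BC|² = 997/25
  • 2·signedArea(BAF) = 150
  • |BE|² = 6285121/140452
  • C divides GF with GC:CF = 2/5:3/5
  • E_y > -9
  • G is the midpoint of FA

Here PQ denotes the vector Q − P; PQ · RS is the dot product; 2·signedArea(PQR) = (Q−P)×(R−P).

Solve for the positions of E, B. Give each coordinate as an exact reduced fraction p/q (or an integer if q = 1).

B = (6, -3/2)
E = (167694/35113, -283591/35113)

1. E_x = 167694/35113  [C, D, E are collinear ∩ AE ⟂ CD]
2. E_y = -283591/35113  [C, D, E are collinear ∩ AE ⟂ CD]
   → E = (167694/35113, -283591/35113)
3. B_x = 6  [2·signedArea(BAF) = 150 ∩ 2·signedArea(BDC) = 15]
4. B_y = -3/2  [2·signedArea(BAF) = 150 ∩ 2·signedArea(BDC) = 15]
   → B = (6, -3/2)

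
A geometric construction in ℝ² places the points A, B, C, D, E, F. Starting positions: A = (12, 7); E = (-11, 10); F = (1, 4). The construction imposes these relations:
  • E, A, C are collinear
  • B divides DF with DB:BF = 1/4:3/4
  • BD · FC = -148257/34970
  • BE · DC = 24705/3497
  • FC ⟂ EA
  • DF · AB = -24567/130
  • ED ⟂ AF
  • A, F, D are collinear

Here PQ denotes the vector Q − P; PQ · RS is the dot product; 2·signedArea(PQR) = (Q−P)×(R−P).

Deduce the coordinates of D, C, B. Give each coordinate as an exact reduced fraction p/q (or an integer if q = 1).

B = (-1621/260, 527/260)
C = (422/269, 2249/269)
D = (-562/65, 89/65)

1. D_x = -562/65  [A, F, D are collinear ∩ ED ⟂ AF]
2. D_y = 89/65  [A, F, D are collinear ∩ ED ⟂ AF]
   → D = (-562/65, 89/65)
3. C_x = 422/269  [E, A, C are collinear ∩ FC ⟂ EA]
4. C_y = 2249/269  [E, A, C are collinear ∩ FC ⟂ EA]
   → C = (422/269, 2249/269)
5. B_x = -1621/260  [B divides DF with DB:BF = 1/4:3/4]
6. B_y = 527/260  [B divides DF with DB:BF = 1/4:3/4]
   → B = (-1621/260, 527/260)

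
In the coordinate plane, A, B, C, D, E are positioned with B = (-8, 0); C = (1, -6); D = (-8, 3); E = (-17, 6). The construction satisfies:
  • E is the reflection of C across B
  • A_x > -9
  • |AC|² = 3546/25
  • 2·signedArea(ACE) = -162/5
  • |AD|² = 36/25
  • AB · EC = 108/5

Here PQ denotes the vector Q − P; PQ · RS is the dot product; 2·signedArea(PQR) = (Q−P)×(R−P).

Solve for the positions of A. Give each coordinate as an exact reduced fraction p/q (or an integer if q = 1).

1. A_x = -8  [AB · EC = 108/5 ∩ 2·signedArea(ACE) = -162/5]
2. A_y = 9/5  [AB · EC = 108/5 ∩ 2·signedArea(ACE) = -162/5]
   → A = (-8, 9/5)

A = (-8, 9/5)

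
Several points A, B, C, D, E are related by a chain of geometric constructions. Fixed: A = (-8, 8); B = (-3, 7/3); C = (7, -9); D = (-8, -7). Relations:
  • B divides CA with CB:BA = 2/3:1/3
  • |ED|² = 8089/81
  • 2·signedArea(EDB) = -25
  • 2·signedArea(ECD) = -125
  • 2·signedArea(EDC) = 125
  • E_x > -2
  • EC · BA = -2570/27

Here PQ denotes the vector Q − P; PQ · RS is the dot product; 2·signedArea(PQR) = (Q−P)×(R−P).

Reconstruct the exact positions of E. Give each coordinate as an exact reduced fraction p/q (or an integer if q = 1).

1. E_x = -4/3  [2·signedArea(ECD) = -125 ∩ 2·signedArea(EDB) = -25]
2. E_y = 4/9  [2·signedArea(ECD) = -125 ∩ 2·signedArea(EDB) = -25]
   → E = (-4/3, 4/9)

E = (-4/3, 4/9)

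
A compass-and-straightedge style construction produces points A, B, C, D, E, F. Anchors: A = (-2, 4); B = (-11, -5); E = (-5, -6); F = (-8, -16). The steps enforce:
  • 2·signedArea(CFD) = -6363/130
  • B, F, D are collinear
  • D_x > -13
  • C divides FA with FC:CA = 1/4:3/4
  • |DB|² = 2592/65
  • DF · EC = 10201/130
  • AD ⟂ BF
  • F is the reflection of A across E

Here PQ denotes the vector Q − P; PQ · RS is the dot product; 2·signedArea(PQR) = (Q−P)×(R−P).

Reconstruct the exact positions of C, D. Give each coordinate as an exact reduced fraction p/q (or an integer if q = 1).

C = (-13/2, -11)
D = (-823/65, 71/65)

1. C_x = -13/2  [C divides FA with FC:CA = 1/4:3/4]
2. C_y = -11  [C divides FA with FC:CA = 1/4:3/4]
   → C = (-13/2, -11)
3. D_x = -823/65  [B, F, D are collinear ∩ AD ⟂ BF]
4. D_y = 71/65  [B, F, D are collinear ∩ AD ⟂ BF]
   → D = (-823/65, 71/65)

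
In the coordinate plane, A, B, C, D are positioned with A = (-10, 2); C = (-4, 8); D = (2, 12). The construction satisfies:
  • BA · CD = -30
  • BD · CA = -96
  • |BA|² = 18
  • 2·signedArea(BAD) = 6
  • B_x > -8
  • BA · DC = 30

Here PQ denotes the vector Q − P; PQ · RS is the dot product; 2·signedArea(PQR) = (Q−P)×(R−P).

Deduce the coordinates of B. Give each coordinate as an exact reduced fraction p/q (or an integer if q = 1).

1. B_x = -7  [BA · CD = -30 ∩ BD · CA = -96]
2. B_y = 5  [BA · CD = -30 ∩ BD · CA = -96]
   → B = (-7, 5)

B = (-7, 5)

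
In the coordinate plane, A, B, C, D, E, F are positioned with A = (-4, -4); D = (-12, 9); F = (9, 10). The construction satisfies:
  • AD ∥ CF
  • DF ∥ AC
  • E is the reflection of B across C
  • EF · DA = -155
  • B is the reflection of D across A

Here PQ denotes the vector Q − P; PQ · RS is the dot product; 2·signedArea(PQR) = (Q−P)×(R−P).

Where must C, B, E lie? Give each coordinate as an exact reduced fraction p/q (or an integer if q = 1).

1. C_x = 17  [AD ∥ CF ∩ DF ∥ AC]
2. C_y = -3  [AD ∥ CF ∩ DF ∥ AC]
   → C = (17, -3)
3. B_x = 4  [B is the reflection of D across A]
4. B_y = -17  [B is the reflection of D across A]
   → B = (4, -17)
5. E_x = 30  [E is the reflection of B across C]
6. E_y = 11  [E is the reflection of B across C]
   → E = (30, 11)

B = (4, -17)
C = (17, -3)
E = (30, 11)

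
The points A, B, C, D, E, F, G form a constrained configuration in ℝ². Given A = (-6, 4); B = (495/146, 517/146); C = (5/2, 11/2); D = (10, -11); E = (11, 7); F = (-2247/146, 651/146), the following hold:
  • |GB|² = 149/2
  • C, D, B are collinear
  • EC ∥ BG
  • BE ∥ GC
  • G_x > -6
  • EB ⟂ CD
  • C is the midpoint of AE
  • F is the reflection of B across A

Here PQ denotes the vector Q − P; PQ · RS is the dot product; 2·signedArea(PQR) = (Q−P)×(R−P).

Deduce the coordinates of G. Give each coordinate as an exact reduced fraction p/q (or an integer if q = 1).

G = (-373/73, 149/73)

1. G_x = -373/73  [BE ∥ GC ∩ EC ∥ BG]
2. G_y = 149/73  [BE ∥ GC ∩ EC ∥ BG]
   → G = (-373/73, 149/73)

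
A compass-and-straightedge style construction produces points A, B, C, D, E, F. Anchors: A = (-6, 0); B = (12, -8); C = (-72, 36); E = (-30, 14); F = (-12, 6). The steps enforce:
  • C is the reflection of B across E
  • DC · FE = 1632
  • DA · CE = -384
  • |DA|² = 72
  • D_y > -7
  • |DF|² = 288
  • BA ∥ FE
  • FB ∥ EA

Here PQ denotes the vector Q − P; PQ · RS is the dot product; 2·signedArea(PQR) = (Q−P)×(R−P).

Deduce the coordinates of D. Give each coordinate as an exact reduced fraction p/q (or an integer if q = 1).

D = (0, -6)

1. D_x = 0  [DA · CE = -384 ∩ DC · FE = 1632]
2. D_y = -6  [DA · CE = -384 ∩ DC · FE = 1632]
   → D = (0, -6)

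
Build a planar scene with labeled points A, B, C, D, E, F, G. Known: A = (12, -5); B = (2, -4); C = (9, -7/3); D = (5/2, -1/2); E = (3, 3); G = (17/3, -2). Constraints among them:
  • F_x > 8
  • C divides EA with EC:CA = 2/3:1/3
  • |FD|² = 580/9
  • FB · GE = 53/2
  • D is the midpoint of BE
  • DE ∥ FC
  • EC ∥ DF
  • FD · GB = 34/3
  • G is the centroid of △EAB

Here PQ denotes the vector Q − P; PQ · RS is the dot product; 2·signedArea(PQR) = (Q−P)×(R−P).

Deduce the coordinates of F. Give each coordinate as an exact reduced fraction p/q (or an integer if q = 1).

1. F_x = 17/2  [DE ∥ FC ∩ EC ∥ DF]
2. F_y = -35/6  [DE ∥ FC ∩ EC ∥ DF]
   → F = (17/2, -35/6)

F = (17/2, -35/6)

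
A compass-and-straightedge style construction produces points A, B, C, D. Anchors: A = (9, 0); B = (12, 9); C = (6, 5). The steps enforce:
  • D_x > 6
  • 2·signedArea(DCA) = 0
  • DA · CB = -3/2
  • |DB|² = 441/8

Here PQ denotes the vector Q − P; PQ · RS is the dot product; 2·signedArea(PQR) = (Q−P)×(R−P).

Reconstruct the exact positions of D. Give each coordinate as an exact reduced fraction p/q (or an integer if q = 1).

D = (27/4, 15/4)

1. D_x = 27/4  [2·signedArea(DCA) = 0 ∩ DA · CB = -3/2]
2. D_y = 15/4  [2·signedArea(DCA) = 0 ∩ DA · CB = -3/2]
   → D = (27/4, 15/4)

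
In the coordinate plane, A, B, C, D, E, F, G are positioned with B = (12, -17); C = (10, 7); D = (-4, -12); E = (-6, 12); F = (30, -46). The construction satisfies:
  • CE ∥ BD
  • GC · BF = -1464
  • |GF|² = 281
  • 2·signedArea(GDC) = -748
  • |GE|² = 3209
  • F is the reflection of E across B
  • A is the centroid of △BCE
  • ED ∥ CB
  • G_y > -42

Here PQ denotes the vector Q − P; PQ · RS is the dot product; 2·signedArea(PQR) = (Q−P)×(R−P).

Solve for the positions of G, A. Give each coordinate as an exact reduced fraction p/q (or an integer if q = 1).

1. G_x = 14  [GC · BF = -1464 ∩ 2·signedArea(GDC) = -748]
2. G_y = -41  [GC · BF = -1464 ∩ 2·signedArea(GDC) = -748]
   → G = (14, -41)
3. A_x = 16/3  [A is the centroid of △BCE]
4. A_y = 2/3  [A is the centroid of △BCE]
   → A = (16/3, 2/3)

A = (16/3, 2/3)
G = (14, -41)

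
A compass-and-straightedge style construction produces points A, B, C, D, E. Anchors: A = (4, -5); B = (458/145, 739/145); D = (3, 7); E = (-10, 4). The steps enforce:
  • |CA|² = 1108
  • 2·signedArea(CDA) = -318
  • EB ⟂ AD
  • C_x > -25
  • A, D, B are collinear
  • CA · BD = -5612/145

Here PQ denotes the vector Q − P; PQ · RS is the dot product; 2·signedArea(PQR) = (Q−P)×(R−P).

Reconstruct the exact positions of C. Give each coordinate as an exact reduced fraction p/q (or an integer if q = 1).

C = (-24, 13)

1. C_x = -24  [CA · BD = -5612/145 ∩ 2·signedArea(CDA) = -318]
2. C_y = 13  [CA · BD = -5612/145 ∩ 2·signedArea(CDA) = -318]
   → C = (-24, 13)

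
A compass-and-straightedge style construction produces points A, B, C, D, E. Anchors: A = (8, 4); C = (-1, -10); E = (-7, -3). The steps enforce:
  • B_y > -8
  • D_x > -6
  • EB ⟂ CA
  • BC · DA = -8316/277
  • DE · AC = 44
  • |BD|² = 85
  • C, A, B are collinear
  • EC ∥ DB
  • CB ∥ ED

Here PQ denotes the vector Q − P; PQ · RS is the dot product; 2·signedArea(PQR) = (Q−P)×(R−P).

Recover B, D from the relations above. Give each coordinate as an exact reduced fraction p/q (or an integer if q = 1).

B = (119/277, -2154/277)
D = (-1543/277, -215/277)

1. B_x = 119/277  [C, A, B are collinear ∩ EB ⟂ CA]
2. B_y = -2154/277  [C, A, B are collinear ∩ EB ⟂ CA]
   → B = (119/277, -2154/277)
3. D_x = -1543/277  [EC ∥ DB ∩ CB ∥ ED]
4. D_y = -215/277  [EC ∥ DB ∩ CB ∥ ED]
   → D = (-1543/277, -215/277)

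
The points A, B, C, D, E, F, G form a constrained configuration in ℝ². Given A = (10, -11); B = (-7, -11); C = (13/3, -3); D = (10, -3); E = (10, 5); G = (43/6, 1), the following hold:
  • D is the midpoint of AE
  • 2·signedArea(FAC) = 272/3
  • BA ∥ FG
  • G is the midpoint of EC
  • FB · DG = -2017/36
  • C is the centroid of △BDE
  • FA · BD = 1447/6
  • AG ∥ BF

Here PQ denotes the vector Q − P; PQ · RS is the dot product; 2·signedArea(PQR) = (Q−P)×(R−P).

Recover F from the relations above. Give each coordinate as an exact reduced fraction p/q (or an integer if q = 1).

F = (-59/6, 1)

1. F_x = -59/6  [BA ∥ FG ∩ AG ∥ BF]
2. F_y = 1  [BA ∥ FG ∩ AG ∥ BF]
   → F = (-59/6, 1)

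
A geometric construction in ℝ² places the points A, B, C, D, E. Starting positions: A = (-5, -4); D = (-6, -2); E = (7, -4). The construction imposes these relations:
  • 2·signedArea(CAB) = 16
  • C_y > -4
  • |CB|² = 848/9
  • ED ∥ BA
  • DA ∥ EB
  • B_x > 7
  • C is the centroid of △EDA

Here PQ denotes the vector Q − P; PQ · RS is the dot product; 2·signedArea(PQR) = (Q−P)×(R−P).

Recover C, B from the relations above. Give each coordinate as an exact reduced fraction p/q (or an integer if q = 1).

1. C_x = -4/3  [C is the centroid of △EDA]
2. C_y = -10/3  [C is the centroid of △EDA]
   → C = (-4/3, -10/3)
3. B_x = 8  [ED ∥ BA ∩ DA ∥ EB]
4. B_y = -6  [ED ∥ BA ∩ DA ∥ EB]
   → B = (8, -6)

B = (8, -6)
C = (-4/3, -10/3)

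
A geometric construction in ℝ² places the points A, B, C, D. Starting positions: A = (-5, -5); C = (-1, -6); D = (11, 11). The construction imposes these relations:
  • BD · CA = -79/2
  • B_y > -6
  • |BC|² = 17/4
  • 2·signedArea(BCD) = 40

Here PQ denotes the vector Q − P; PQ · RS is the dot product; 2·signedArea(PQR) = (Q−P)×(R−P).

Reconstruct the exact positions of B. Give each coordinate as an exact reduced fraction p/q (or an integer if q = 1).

B = (-3, -11/2)

1. B_x = -3  [2·signedArea(BCD) = 40 ∩ BD · CA = -79/2]
2. B_y = -11/2  [2·signedArea(BCD) = 40 ∩ BD · CA = -79/2]
   → B = (-3, -11/2)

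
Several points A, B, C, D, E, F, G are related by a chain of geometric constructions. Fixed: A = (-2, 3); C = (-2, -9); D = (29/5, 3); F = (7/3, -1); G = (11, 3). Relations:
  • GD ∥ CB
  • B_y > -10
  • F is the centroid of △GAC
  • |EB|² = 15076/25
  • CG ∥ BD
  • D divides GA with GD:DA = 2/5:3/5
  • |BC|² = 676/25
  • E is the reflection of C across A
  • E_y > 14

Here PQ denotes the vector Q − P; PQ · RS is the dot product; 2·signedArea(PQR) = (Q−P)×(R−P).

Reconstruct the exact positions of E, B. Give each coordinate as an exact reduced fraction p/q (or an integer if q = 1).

B = (-36/5, -9)
E = (-2, 15)

1. E_x = -2  [E is the reflection of C across A]
2. E_y = 15  [E is the reflection of C across A]
   → E = (-2, 15)
3. B_x = -36/5  [CG ∥ BD ∩ GD ∥ CB]
4. B_y = -9  [CG ∥ BD ∩ GD ∥ CB]
   → B = (-36/5, -9)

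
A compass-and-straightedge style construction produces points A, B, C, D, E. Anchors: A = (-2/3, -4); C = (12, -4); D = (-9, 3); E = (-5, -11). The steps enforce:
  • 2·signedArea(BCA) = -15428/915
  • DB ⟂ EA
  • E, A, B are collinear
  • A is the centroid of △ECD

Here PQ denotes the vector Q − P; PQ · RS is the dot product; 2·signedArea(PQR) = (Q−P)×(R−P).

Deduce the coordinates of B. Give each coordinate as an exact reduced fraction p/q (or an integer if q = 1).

B = (48/305, -814/305)

1. B_x = 48/305  [E, A, B are collinear ∩ DB ⟂ EA]
2. B_y = -814/305  [E, A, B are collinear ∩ DB ⟂ EA]
   → B = (48/305, -814/305)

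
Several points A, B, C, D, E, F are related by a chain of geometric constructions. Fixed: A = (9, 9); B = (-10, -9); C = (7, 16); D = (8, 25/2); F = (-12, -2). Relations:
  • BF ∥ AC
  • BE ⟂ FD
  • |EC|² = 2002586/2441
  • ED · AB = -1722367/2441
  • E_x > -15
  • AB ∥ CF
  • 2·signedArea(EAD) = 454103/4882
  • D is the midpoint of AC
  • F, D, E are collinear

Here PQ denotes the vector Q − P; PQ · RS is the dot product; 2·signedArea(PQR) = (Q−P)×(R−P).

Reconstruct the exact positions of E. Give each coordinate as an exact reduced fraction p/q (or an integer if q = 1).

E = (-34212/2441, -8449/2441)

1. E_x = -34212/2441  [F, D, E are collinear ∩ BE ⟂ FD]
2. E_y = -8449/2441  [F, D, E are collinear ∩ BE ⟂ FD]
   → E = (-34212/2441, -8449/2441)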